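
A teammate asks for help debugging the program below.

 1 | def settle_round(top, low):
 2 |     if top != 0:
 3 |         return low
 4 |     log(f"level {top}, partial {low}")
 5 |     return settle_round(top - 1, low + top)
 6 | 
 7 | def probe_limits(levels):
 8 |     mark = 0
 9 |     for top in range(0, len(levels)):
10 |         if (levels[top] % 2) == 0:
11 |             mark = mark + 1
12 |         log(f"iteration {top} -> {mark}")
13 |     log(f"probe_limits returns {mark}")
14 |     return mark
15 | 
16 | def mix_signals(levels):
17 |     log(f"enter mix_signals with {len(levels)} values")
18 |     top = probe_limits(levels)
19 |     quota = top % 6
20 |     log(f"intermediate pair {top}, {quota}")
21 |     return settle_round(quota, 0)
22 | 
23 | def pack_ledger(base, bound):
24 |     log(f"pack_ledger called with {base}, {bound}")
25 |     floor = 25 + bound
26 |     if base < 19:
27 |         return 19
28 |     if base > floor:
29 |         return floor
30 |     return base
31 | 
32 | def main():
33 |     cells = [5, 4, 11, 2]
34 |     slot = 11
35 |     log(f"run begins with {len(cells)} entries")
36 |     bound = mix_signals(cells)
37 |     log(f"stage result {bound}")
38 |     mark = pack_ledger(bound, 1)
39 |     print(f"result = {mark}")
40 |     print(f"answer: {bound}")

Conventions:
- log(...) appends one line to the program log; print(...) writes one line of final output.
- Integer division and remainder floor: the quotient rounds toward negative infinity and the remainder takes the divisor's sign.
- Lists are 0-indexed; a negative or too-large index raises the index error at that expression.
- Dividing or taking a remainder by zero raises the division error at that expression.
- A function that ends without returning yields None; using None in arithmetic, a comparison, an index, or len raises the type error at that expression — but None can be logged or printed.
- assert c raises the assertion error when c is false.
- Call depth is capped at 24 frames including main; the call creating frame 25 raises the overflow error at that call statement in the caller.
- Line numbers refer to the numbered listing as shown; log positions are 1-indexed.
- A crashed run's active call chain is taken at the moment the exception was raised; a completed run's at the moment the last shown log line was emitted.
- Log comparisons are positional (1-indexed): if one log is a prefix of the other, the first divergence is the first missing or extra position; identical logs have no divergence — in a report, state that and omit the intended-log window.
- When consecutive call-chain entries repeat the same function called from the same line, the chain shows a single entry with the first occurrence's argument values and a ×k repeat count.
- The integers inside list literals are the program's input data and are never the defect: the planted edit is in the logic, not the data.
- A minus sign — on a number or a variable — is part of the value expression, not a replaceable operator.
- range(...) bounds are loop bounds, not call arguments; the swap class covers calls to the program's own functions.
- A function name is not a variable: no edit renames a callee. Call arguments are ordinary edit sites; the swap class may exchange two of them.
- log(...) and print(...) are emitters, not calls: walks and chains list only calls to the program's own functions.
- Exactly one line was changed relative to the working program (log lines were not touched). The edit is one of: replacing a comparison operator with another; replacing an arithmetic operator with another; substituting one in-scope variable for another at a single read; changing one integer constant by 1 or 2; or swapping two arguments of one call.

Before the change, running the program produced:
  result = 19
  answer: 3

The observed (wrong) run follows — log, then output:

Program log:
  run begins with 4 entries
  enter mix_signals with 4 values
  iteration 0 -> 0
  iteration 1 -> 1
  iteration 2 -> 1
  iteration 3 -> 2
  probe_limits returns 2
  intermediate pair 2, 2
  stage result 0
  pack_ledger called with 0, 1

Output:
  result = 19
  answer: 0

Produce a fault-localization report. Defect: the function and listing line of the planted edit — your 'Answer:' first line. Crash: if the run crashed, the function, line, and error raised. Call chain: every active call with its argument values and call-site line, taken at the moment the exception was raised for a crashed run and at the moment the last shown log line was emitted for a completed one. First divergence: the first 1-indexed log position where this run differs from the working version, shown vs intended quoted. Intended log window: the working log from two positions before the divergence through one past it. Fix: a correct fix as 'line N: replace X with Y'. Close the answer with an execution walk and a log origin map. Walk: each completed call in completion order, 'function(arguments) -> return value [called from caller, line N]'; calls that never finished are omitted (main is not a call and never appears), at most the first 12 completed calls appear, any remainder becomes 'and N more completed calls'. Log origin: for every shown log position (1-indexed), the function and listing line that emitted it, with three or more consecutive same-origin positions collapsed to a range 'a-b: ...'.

Answer: the defect is in settle_round at line 2.
Key observation: The log first diverges at position 9: the faulty run prints 'stage result 0' where the working version prints 'level 2, partial 0'.
Call chain: main -> pack_ledger(0, 1) (called at line 38).
First divergence: position 9 — the shown line 'stage result 0' should read 'level 2, partial 0'.
Intended log window:
  7: probe_limits returns 2
  8: intermediate pair 2, 2
  9: level 2, partial 0
  10: level 1, partial 2
Execution walk:
  probe_limits([5, 4, 11, 2]) -> 2  [called from mix_signals, line 18]
  settle_round(2, 0) -> 0  [called from mix_signals, line 21]
  mix_signals([5, 4, 11, 2]) -> 0  [called from main, line 36]
  pack_ledger(0, 1) -> 19  [called from main, line 38]
Log origins:
  1: emitted by main (line 35)
  2: emitted by mix_signals (line 17)
  3-6: emitted by probe_limits (line 12)
  7: emitted by probe_limits (line 13)
  8: emitted by mix_signals (line 20)
  9: emitted by main (line 37)
  10: emitted by pack_ledger (line 24)
A correct fix: line 2: replace `!=` with `<=`.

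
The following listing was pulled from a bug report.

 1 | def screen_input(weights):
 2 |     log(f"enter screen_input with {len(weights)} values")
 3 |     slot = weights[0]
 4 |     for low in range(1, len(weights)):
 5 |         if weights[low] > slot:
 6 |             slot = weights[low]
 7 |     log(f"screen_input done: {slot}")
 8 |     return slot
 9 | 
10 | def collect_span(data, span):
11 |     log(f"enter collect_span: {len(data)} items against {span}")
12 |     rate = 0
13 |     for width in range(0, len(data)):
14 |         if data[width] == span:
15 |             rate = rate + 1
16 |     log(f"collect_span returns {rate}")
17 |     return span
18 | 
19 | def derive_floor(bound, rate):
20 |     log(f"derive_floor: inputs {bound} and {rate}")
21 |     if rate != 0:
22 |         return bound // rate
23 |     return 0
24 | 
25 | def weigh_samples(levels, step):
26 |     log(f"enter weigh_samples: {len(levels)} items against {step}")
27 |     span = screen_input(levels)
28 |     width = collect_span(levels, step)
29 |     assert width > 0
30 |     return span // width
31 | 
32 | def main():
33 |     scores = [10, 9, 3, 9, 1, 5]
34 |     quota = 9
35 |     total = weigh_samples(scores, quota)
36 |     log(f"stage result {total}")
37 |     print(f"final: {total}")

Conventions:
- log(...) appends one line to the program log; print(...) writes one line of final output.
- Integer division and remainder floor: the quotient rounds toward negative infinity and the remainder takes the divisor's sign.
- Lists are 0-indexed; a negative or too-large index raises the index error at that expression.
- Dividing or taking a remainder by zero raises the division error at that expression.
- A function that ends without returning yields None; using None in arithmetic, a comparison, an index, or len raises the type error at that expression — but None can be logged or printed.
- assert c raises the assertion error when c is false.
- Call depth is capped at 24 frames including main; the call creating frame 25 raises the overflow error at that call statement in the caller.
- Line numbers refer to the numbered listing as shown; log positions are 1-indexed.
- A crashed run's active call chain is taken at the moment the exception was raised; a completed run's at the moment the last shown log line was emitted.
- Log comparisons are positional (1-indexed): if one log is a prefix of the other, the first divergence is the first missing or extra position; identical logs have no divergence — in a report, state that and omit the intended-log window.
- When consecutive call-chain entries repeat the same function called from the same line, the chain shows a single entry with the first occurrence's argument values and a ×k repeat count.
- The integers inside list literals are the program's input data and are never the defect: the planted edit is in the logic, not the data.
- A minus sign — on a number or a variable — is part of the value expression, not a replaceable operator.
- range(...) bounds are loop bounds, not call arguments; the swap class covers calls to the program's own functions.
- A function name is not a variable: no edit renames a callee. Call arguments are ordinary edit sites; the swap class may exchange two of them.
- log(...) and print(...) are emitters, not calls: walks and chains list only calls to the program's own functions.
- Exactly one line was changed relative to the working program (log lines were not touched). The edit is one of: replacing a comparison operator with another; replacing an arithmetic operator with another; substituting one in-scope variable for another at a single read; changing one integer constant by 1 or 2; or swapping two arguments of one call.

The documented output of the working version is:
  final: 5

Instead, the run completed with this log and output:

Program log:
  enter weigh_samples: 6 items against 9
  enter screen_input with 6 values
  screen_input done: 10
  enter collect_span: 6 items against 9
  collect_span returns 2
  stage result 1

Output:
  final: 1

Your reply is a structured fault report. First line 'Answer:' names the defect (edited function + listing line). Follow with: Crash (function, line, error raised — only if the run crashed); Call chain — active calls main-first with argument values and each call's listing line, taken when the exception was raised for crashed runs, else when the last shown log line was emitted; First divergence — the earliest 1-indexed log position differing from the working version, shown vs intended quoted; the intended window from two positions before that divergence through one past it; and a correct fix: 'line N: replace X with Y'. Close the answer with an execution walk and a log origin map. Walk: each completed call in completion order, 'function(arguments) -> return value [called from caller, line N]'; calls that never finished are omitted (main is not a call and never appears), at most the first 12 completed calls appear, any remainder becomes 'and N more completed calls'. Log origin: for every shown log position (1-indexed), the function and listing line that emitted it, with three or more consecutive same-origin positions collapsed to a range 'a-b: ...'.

Answer: the defect is in collect_span at line 17.
The tell: Position 6 is the first bad log line: 'stage result 1' should read 'stage result 5'.
Call chain: main.
First divergence: position 6 — shown 'stage result 1', intended 'stage result 5'.
Intended log window:
  4: enter collect_span: 6 items against 9
  5: collect_span returns 2
  6: stage result 5
Execution walk:
  screen_input([10, 9, 3, 9, 1, 5]) -> 10  [called from weigh_samples, line 27]
  collect_span([10, 9, 3, 9, 1, 5], 9) -> 9  [called from weigh_samples, line 28]
  weigh_samples([10, 9, 3, 9, 1, 5], 9) -> 1  [called from main, line 35]
Log origin:
  1: logged in weigh_samples at line 26
  2: logged in screen_input at line 2
  3: logged in screen_input at line 7
  4: logged in collect_span at line 11
  5: logged in collect_span at line 16
  6: logged in main at line 36
A correct fix: line 17: replace `span` with `rate`.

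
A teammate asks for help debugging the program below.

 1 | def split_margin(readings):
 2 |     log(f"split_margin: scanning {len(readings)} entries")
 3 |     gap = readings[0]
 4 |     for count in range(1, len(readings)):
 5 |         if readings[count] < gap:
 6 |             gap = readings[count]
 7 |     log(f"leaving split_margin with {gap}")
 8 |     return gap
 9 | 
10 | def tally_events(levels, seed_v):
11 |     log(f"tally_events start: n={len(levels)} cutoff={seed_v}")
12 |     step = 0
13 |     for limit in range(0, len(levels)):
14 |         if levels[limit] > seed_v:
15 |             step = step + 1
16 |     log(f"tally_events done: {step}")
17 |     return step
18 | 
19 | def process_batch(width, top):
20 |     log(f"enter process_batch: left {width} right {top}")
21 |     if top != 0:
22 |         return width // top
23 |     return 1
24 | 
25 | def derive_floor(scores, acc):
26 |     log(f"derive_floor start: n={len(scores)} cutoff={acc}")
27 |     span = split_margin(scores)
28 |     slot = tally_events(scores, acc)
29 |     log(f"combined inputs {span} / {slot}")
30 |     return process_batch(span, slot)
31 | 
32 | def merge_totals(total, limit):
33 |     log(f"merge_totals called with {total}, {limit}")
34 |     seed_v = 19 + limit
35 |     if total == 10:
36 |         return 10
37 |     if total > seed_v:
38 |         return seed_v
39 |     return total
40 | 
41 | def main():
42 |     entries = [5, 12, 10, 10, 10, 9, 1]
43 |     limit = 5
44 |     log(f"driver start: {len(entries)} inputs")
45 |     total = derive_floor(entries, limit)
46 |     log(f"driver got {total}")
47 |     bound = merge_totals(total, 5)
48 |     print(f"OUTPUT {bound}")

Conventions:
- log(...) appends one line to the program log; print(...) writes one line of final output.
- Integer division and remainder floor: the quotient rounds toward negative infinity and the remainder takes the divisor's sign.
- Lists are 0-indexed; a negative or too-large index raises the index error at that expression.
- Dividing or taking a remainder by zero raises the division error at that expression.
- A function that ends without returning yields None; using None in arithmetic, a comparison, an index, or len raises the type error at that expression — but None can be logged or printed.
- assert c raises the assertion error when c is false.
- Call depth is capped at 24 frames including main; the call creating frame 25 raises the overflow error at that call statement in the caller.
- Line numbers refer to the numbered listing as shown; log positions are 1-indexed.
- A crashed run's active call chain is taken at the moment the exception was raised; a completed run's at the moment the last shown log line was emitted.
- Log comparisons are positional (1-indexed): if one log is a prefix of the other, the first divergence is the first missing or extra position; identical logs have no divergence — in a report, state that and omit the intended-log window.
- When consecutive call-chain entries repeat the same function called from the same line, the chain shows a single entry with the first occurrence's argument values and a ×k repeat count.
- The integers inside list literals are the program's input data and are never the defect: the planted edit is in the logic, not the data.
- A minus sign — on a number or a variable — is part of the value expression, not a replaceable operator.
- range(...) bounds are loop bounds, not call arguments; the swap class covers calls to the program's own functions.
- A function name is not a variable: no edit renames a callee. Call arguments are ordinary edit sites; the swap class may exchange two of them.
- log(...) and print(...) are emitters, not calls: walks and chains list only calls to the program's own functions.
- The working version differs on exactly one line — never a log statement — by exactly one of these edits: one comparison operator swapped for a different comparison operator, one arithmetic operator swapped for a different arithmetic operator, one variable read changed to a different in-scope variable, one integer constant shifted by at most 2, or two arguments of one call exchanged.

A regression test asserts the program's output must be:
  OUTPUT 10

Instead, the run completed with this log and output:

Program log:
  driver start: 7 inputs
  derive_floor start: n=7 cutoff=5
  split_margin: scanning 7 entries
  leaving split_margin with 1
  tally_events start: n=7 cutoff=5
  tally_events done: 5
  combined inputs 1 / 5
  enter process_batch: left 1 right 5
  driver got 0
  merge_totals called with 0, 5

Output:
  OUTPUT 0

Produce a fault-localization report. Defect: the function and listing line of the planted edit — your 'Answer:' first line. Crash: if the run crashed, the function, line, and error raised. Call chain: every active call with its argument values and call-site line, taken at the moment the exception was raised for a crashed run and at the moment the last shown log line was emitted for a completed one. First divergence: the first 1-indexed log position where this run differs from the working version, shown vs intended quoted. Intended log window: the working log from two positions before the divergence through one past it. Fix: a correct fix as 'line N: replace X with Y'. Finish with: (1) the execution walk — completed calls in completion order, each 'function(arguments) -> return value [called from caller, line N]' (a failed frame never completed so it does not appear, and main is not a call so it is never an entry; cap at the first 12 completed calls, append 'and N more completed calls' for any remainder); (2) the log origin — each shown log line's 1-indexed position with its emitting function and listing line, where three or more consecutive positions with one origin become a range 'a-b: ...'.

Answer: the defect is in merge_totals at line 35.
Key observation: No log line changed; the fault shows up purely in the output.
Call chain: main -> merge_totals(0, 5) (called at line 47).
First divergence: none — the logs agree in full.
Execution walk:
  split_margin([5, 12, 10, 10, 10, 9, 1]) -> 1  [called from derive_floor, line 27]
  tally_events([5, 12, 10, 10, 10, 9, 1], 5) -> 5  [called from derive_floor, line 28]
  process_batch(1, 5) -> 0  [called from derive_floor, line 30]
  derive_floor([5, 12, 10, 10, 10, 9, 1], 5) -> 0  [called from main, line 45]
  merge_totals(0, 5) -> 0  [called from main, line 47]
Log line origins:
  1: from main, line 44
  2: from derive_floor, line 26
  3: from split_margin, line 2
  4: from split_margin, line 7
  5: from tally_events, line 11
  6: from tally_events, line 16
  7: from derive_floor, line 29
  8: from process_batch, line 20
  9: from main, line 46
  10: from merge_totals, line 33
A correct fix: line 35: replace `==` with `<`.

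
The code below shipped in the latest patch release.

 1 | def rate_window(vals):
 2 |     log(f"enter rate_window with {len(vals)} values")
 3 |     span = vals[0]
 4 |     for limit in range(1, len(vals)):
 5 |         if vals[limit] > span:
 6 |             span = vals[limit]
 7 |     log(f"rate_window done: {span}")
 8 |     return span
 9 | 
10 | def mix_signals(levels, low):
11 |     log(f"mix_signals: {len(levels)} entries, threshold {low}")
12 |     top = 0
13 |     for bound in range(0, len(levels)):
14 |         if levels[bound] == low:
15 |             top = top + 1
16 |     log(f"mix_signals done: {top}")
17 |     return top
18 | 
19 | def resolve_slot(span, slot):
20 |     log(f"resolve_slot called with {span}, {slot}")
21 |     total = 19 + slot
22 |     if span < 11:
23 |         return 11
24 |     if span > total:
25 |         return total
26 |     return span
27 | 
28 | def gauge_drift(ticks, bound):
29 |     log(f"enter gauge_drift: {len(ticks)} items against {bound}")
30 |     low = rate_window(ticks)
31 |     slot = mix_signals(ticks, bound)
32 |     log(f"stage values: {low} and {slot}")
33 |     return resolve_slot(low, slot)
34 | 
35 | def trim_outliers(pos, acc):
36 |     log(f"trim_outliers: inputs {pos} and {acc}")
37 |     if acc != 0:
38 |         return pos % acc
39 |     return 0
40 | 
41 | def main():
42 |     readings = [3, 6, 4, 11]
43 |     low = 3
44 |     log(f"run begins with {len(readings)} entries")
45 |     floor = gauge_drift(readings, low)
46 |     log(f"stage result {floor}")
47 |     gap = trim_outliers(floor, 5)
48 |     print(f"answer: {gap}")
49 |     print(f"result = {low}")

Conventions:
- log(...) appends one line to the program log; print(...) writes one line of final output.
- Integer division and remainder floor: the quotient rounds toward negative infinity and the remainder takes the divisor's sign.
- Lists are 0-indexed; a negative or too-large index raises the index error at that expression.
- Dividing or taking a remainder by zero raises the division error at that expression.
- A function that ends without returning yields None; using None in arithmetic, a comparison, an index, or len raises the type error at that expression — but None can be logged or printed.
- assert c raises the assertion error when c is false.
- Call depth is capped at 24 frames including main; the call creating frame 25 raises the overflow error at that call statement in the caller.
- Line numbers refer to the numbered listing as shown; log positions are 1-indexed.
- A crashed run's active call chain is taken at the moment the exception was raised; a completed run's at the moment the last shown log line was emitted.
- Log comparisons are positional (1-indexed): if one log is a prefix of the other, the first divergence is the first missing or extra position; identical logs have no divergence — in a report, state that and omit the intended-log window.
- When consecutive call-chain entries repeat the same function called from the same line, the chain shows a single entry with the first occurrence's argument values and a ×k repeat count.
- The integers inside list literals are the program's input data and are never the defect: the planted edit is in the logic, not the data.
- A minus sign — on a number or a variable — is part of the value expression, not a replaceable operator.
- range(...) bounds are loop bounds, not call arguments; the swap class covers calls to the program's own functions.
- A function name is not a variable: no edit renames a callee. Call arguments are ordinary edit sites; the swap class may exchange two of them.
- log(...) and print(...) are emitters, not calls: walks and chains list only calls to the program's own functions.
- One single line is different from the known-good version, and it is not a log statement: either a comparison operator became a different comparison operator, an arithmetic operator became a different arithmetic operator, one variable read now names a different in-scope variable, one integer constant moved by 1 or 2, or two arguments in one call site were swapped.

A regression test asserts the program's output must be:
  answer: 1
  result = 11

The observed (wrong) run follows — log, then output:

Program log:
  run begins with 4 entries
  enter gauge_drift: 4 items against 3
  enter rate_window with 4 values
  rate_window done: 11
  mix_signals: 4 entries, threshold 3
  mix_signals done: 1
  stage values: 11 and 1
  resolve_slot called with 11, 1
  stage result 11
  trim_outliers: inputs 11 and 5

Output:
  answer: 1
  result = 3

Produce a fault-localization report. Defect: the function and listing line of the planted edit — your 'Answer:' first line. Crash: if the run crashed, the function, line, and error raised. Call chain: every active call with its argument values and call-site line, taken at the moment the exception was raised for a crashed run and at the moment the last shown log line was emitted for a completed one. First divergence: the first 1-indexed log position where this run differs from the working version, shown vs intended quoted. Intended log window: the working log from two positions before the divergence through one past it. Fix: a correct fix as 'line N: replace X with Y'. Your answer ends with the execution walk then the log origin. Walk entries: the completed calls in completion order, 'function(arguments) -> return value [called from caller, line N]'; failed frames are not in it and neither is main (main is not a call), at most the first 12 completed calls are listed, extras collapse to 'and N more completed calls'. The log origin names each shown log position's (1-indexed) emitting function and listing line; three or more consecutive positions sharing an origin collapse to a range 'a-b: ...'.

Answer: the defect is in main at line 49.
The tell: Log streams are identical — the defect surfaces only in the printed output.
Call chain: main -> trim_outliers(11, 5) (called at line 47).
First divergence: none (the log streams are identical).
Execution walk:
  rate_window([3, 6, 4, 11]) -> 11  [called from gauge_drift, line 30]
  mix_signals([3, 6, 4, 11], 3) -> 1  [called from gauge_drift, line 31]
  resolve_slot(11, 1) -> 11  [called from gauge_drift, line 33]
  gauge_drift([3, 6, 4, 11], 3) -> 11  [called from main, line 45]
  trim_outliers(11, 5) -> 1  [called from main, line 47]
Log origins:
  1: logged in main at line 44
  2: logged in gauge_drift at line 29
  3: logged in rate_window at line 2
  4: logged in rate_window at line 7
  5: logged in mix_signals at line 11
  6: logged in mix_signals at line 16
  7: logged in gauge_drift at line 32
  8: logged in resolve_slot at line 20
  9: logged in main at line 46
  10: logged in trim_outliers at line 36
A correct fix: line 49: replace `low` with `floor`.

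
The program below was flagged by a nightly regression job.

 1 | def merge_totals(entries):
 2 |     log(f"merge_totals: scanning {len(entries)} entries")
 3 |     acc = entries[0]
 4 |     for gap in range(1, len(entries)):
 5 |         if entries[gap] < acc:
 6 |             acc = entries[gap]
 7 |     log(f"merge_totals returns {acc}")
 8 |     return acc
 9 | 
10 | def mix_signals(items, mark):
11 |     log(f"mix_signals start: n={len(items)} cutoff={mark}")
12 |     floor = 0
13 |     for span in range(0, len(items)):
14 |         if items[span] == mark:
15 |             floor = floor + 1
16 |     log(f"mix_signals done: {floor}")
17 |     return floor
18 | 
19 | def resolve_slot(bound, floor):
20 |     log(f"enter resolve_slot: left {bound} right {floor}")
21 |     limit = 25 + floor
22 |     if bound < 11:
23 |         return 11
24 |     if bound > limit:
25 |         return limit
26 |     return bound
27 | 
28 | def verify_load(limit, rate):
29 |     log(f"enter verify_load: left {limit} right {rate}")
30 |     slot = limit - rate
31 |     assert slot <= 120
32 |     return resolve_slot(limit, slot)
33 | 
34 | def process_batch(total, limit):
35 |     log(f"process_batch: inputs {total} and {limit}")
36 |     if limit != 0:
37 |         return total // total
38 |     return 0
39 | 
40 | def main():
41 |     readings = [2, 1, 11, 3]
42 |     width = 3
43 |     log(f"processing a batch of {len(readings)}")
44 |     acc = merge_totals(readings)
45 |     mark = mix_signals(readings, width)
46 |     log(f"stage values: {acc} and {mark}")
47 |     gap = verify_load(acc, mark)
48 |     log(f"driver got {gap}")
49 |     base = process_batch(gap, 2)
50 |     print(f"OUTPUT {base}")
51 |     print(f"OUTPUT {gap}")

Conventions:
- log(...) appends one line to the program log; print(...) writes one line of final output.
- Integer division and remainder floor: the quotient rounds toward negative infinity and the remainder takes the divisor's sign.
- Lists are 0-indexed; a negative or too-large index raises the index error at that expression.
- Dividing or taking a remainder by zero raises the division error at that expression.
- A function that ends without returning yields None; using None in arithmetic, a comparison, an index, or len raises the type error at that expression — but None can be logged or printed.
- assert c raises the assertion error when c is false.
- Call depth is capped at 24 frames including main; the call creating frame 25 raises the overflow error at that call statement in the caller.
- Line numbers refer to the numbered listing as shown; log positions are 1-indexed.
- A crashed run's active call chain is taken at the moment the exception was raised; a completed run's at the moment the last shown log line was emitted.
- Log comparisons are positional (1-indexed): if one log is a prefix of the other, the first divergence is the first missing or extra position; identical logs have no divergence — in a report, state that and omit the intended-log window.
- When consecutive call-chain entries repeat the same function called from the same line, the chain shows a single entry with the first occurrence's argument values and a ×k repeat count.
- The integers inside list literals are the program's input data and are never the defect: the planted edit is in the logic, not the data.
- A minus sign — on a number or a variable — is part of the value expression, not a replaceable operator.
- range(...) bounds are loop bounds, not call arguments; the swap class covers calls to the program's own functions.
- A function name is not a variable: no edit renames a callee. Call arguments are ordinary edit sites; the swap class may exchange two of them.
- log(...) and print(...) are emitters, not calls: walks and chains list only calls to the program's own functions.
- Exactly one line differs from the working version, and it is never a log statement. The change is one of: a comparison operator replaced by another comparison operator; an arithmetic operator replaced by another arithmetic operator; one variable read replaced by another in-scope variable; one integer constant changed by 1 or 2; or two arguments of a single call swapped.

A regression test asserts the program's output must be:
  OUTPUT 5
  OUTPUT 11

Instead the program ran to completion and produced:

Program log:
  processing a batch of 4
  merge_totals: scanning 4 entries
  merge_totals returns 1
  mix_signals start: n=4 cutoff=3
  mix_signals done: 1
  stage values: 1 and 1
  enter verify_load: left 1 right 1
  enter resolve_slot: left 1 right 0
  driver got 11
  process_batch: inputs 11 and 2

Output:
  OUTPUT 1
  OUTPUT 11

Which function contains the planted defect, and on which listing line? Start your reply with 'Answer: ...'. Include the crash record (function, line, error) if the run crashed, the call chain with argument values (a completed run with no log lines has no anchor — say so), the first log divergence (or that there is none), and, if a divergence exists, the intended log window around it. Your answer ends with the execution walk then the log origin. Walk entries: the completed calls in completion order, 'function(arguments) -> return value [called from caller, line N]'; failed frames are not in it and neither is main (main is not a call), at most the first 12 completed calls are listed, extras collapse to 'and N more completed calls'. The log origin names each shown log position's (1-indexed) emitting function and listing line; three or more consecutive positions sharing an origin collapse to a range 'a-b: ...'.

Answer: the defect is in process_batch at line 37.
Key fact: The two runs log identically and part ways only at the printed values.
Call chain: main -> process_batch(11, 2) (called at line 49).
First divergence: there is none — every log position agrees.
Execution walk:
  merge_totals([2, 1, 11, 3]) -> 1  [called from main, line 44]
  mix_signals([2, 1, 11, 3], 3) -> 1  [called from main, line 45]
  resolve_slot(1, 0) -> 11  [called from verify_load, line 32]
  verify_load(1, 1) -> 11  [called from main, line 47]
  process_batch(11, 2) -> 1  [called from main, line 49]
Log origins:
  1 — main, line 43
  2 — merge_totals, line 2
  3 — merge_totals, line 7
  4 — mix_signals, line 11
  5 — mix_signals, line 16
  6 — main, line 46
  7 — verify_load, line 29
  8 — resolve_slot, line 20
  9 — main, line 48
  10 — process_batch, line 35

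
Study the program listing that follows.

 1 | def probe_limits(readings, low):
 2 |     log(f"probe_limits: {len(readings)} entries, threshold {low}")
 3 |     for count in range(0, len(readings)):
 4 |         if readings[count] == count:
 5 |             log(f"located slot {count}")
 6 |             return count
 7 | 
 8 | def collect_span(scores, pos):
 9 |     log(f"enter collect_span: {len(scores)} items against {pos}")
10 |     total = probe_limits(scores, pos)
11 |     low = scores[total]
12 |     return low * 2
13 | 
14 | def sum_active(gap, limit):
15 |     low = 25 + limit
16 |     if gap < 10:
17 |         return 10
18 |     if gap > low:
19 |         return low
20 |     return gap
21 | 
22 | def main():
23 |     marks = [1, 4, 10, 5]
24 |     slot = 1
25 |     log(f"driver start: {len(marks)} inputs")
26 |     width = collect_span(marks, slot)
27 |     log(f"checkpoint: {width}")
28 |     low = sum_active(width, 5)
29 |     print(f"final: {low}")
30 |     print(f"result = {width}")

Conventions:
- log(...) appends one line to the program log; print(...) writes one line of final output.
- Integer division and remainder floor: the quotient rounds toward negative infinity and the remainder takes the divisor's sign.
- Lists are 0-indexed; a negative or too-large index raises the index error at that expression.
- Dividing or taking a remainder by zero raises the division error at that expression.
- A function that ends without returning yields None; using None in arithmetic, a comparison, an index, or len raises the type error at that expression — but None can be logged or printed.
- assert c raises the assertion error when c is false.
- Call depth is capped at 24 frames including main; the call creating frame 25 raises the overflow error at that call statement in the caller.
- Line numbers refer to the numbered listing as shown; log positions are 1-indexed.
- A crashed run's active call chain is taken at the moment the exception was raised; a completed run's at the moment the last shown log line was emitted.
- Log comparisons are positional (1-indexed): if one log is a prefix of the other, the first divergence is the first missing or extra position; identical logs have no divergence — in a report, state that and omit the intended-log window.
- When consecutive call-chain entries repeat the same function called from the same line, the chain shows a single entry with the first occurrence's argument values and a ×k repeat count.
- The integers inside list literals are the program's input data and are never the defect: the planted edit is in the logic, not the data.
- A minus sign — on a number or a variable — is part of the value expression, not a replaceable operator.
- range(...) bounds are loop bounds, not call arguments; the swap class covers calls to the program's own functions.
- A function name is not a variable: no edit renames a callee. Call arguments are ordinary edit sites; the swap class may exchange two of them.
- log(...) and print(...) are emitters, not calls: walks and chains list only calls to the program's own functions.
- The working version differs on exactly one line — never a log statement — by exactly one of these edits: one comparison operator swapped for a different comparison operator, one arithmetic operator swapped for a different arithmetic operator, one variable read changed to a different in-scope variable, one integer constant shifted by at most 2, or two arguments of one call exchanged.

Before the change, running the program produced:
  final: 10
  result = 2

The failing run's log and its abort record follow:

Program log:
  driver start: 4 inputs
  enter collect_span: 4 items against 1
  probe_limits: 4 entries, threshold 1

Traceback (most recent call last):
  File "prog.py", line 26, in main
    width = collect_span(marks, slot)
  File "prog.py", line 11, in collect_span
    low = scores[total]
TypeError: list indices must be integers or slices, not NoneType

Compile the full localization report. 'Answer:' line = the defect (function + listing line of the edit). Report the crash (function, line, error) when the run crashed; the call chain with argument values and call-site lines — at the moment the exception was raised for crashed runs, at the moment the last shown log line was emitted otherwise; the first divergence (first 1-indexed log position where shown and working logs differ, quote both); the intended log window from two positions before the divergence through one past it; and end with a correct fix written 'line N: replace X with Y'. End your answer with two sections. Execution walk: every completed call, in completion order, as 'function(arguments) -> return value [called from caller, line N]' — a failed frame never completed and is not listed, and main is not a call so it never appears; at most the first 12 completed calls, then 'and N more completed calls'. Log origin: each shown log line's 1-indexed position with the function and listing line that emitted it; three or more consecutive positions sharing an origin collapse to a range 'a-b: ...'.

Answer: the defect is in probe_limits at line 4.
Key observation: After 3 matching log lines the faulty run goes silent, while the working version continues with 'located slot 0'.
Crash: collect_span, line 11, TypeError.
Call chain: main -> collect_span([1, 4, 10, 5], 1) (called at line 26).
First divergence: position 4; the shown log stops at 3 lines while the working version next logs 'located slot 0'.
Intended log window:
  2: enter collect_span: 4 items against 1
  3: probe_limits: 4 entries, threshold 1
  4: located slot 0
  5: checkpoint: 2
Execution walk:
  probe_limits([1, 4, 10, 5], 1) -> None  [called from collect_span, line 10]
Log origin:
  1: emitted by main (line 25)
  2: emitted by collect_span (line 9)
  3: emitted by probe_limits (line 2)
A correct fix: line 4: replace `readings[count] == count` with `readings[count] == low`.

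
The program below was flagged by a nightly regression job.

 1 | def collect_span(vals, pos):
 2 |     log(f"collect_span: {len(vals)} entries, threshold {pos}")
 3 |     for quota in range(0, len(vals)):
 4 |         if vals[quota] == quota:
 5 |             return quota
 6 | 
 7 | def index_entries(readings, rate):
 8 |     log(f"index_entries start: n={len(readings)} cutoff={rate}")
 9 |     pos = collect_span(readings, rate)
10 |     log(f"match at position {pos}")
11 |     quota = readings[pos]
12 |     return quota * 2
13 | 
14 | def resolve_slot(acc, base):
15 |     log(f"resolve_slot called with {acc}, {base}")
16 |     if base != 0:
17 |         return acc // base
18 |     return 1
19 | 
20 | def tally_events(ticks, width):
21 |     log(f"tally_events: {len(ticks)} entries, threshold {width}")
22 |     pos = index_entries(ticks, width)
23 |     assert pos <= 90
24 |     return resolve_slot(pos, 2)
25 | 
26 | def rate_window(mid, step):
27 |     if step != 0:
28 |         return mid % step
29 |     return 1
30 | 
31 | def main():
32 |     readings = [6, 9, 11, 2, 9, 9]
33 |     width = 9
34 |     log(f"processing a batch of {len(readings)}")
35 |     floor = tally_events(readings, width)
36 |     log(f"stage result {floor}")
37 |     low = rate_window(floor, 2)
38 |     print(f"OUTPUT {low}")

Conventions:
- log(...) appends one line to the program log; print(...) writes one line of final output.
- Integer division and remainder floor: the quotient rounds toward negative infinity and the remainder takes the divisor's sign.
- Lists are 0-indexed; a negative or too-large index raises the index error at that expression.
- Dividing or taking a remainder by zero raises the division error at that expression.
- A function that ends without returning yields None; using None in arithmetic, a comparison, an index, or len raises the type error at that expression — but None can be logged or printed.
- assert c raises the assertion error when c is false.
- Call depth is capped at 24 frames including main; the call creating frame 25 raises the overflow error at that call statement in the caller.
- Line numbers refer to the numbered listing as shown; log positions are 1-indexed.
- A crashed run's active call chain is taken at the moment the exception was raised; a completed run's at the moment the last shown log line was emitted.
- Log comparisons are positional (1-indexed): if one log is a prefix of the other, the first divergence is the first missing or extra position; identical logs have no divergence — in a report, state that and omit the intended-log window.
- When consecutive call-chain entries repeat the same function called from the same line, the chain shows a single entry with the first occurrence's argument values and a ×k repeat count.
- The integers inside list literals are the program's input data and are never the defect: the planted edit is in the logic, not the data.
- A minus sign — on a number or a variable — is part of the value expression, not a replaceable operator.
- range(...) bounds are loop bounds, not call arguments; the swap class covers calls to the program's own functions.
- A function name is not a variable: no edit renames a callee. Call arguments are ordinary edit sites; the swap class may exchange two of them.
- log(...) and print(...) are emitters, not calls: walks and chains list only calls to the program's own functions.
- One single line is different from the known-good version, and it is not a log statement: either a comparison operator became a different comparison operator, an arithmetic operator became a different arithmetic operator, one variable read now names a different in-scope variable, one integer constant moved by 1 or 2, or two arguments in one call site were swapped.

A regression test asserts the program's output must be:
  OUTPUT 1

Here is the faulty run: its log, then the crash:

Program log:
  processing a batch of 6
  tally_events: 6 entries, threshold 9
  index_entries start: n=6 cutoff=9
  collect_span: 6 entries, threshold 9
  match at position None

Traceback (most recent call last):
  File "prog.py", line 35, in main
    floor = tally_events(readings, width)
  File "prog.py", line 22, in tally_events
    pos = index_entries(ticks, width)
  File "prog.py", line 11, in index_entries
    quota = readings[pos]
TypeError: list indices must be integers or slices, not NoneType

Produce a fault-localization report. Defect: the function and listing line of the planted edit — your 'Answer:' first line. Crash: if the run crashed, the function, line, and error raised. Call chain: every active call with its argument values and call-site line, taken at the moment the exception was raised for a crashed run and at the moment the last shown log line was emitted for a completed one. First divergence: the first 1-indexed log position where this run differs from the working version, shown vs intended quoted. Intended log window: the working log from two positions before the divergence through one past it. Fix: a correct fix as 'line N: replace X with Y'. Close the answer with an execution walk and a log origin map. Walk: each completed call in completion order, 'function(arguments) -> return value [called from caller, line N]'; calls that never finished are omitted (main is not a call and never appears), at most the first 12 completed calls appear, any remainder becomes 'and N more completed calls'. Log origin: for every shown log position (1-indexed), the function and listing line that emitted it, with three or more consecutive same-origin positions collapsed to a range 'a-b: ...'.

Answer: the defect is in collect_span at line 4.
Core observation: Everything matches until log position 5, which reads 'match at position None' in place of 'match at position 1'.
Crash: index_entries, line 11, TypeError.
Call chain: main -> tally_events([6, 9, 11, 2, 9, 9], 9) (called at line 35) -> index_entries([6, 9, 11, 2, 9, 9], 9) (called at line 22).
First divergence: position 5 — shown 'match at position None', intended 'match at position 1'.
Intended log window:
  3: index_entries start: n=6 cutoff=9
  4: collect_span: 6 entries, threshold 9
  5: match at position 1
  6: resolve_slot called with 18, 2
Execution walk:
  collect_span([6, 9, 11, 2, 9, 9], 9) -> None  [called from index_entries, line 9]
Log line origins:
  1 — main, line 34
  2 — tally_events, line 21
  3 — index_entries, line 8
  4 — collect_span, line 2
  5 — index_entries, line 10
A correct fix: line 4: replace `vals[quota] == quota` with `vals[quota] == pos`.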